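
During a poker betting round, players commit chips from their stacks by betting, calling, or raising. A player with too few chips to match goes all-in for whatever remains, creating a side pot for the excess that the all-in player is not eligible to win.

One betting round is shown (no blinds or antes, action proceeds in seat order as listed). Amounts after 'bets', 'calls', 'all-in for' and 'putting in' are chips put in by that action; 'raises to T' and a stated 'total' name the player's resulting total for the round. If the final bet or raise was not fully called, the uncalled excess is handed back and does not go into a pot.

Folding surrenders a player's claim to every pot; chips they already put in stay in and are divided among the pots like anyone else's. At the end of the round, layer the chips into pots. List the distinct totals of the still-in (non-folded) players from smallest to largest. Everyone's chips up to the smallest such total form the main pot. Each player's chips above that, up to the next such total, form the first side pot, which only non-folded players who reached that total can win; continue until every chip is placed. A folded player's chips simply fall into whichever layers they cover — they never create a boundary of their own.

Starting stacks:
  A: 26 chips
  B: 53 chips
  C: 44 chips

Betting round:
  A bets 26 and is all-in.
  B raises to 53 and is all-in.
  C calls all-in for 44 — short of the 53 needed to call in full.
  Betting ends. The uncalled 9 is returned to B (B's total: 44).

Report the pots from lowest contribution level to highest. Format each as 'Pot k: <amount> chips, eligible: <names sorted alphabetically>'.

Contributions (after 9 returned to B): A=26, B=44, C=44
Pot levels (distinct totals of non-folded players): 26, 44
Layer 1-26: 26 each from A, B, C = 26*3 = 78 chips; eligible A, B, C
Layer 27-44: 18 each from B, C = 18*2 = 36 chips; eligible B, C

Pot 1: 78 chips, eligible: A, B, C
Pot 2: 36 chips, eligible: B, C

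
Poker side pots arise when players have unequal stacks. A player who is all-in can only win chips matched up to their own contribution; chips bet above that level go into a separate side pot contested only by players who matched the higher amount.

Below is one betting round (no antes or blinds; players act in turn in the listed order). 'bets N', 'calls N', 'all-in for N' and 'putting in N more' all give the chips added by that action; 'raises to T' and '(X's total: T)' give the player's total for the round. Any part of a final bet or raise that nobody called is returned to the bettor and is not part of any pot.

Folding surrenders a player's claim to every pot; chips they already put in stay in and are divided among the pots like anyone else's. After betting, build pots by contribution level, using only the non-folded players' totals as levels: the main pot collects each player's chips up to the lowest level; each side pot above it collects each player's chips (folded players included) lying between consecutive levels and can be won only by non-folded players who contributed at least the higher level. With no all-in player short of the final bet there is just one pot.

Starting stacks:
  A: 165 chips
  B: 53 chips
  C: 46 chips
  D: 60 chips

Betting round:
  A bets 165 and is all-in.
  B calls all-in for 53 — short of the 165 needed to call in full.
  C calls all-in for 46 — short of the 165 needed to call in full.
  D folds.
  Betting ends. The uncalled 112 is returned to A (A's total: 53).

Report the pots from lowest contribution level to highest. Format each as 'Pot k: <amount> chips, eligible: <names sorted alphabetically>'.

Contributions (after 112 returned to A): A=53, B=53, C=46
Folded: D
Pot levels (distinct totals of non-folded players): 46, 53
Layer 1-46: 46 each from A, B, C = 46*3 = 138 chips; eligible A, B, C
Layer 47-53: 7 each from A, B = 7*2 = 14 chips; eligible A, B

Pot 1: 138 chips, eligible: A, B, C
Pot 2: 14 chips, eligible: A, B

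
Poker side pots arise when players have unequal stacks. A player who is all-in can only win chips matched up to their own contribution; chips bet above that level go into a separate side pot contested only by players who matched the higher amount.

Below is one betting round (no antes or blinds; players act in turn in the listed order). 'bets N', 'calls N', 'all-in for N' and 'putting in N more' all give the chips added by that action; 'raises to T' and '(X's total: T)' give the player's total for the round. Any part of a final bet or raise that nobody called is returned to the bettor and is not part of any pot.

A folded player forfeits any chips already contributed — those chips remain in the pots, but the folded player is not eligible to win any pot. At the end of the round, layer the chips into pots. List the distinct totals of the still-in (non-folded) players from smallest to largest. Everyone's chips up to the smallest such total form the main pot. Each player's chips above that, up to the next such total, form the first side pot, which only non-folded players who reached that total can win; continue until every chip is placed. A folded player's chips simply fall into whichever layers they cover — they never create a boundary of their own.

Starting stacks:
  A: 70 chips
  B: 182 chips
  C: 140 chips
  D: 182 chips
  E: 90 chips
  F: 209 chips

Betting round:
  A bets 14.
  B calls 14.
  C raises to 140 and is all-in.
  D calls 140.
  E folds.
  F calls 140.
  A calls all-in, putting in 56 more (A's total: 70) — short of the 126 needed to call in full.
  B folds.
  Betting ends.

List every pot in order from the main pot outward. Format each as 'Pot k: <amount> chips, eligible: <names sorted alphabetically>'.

Pot 1: 294 chips, eligible: A, C, D, F
Pot 2: 210 chips, eligible: C, D, F

Derivation:
Contributions: A=70, B=14, C=140, D=140, F=140
Folded: B, E
Pot levels (distinct totals of non-folded players): 70, 140
Layer 1-70: A 70 + B 14 + C 70 + D 70 + F 70 = 294 chips; eligible A, C, D, F
Layer 71-140: 70 each from C, D, F = 70*3 = 210 chips; eligible C, D, F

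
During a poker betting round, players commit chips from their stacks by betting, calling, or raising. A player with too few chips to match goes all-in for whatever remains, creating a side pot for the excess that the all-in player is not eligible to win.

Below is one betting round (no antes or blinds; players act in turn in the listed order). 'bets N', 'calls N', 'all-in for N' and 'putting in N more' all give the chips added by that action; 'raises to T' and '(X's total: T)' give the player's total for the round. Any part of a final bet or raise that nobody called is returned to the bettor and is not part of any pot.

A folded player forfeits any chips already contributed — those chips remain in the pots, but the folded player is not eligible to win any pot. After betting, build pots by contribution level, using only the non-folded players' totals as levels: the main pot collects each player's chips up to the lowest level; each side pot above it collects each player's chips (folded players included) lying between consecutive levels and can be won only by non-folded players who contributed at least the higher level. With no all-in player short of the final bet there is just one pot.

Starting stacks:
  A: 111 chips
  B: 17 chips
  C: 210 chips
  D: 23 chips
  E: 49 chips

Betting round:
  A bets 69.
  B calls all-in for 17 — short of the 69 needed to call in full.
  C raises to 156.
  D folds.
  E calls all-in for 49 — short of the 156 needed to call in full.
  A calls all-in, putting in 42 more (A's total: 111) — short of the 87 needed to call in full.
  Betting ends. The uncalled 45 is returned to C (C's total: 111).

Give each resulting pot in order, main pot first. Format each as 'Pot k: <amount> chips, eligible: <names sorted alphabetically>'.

Pot 1: 68 chips, eligible: A, B, C, E
Pot 2: 96 chips, eligible: A, C, E
Pot 3: 124 chips, eligible: A, C

Derivation:
Contributions (after 45 returned to C): A=111, B=17, C=111, E=49
Folded: D
Pot levels (distinct totals of non-folded players): 17, 49, 111
Layer 1-17: 17 each from A, B, C, E = 17*4 = 68 chips; eligible A, B, C, E
Layer 18-49: 32 each from A, C, E = 32*3 = 96 chips; eligible A, C, E
Layer 50-111: 62 each from A, C = 62*2 = 124 chips; eligible A, C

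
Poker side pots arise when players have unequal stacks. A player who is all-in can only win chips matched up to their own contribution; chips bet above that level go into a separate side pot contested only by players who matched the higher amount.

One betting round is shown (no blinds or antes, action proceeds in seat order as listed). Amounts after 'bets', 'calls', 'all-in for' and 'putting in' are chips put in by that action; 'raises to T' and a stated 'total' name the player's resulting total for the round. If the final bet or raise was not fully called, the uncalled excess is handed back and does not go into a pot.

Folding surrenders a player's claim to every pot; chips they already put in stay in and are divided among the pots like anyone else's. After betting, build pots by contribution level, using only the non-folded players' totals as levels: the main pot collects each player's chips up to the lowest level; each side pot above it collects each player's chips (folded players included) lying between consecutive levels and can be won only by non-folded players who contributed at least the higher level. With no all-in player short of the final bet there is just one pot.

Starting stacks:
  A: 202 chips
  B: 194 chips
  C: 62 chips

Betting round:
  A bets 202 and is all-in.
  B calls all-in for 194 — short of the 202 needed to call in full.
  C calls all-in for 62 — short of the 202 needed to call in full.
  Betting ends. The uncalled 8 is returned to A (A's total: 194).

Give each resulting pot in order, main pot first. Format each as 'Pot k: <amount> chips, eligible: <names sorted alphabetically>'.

Contributions (after 8 returned to A): A=194, B=194, C=62
Pot levels (distinct totals of non-folded players): 62, 194
Layer 1-62: 62 each from A, B, C = 62*3 = 186 chips; eligible A, B, C
Layer 63-194: 132 each from A, B = 132*2 = 264 chips; eligible A, B

Pot 1: 186 chips, eligible: A, B, C
Pot 2: 264 chips, eligible: A, B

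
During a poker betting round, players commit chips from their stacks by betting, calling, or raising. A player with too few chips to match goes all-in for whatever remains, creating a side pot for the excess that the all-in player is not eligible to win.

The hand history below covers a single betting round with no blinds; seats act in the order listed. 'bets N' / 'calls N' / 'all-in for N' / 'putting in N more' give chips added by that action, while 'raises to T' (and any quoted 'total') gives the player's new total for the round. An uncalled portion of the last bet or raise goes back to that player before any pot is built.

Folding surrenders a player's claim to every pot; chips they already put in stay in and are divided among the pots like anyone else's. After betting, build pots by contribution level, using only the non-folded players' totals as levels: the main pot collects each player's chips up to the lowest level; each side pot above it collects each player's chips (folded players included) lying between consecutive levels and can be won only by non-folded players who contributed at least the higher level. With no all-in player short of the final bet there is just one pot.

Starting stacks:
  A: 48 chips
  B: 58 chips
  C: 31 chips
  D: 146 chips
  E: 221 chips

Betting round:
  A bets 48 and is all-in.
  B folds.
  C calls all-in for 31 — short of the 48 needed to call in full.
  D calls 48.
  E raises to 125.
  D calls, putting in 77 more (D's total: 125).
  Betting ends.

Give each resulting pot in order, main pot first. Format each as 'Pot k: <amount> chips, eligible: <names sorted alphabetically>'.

Pot 1: 124 chips, eligible: A, C, D, E
Pot 2: 51 chips, eligible: A, D, E
Pot 3: 154 chips, eligible: D, E

Derivation:
Contributions: A=48, C=31, D=125, E=125
Folded: B
Pot levels (distinct totals of non-folded players): 31, 48, 125
Layer 1-31: 31 each from A, C, D, E = 31*4 = 124 chips; eligible A, C, D, E
Layer 32-48: 17 each from A, D, E = 17*3 = 51 chips; eligible A, D, E
Layer 49-125: 77 each from D, E = 77*2 = 154 chips; eligible D, E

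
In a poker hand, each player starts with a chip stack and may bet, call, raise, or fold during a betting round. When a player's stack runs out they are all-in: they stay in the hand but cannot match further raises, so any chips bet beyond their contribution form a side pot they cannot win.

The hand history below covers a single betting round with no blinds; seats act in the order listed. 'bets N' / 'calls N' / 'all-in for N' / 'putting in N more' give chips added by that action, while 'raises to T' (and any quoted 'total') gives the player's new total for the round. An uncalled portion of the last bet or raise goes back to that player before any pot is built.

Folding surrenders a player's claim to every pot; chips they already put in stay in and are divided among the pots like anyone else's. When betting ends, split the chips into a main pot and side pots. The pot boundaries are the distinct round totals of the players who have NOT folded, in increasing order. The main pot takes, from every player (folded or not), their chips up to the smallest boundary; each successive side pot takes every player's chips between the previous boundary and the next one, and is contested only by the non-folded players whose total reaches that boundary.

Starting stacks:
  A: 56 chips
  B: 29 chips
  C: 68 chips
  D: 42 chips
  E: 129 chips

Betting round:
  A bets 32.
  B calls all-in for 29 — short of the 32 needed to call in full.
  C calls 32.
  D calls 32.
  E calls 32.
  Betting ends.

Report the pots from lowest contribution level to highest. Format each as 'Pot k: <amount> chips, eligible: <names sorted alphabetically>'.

Contributions: A=32, B=29, C=32, D=32, E=32
Pot levels (distinct totals of non-folded players): 29, 32
Layer 1-29: 29 each from A, B, C, D, E = 29*5 = 145 chips; eligible A, B, C, D, E
Layer 30-32: 3 each from A, C, D, E = 3*4 = 12 chips; eligible A, C, D, E

Pot 1: 145 chips, eligible: A, B, C, D, E
Pot 2: 12 chips, eligible: A, C, D, E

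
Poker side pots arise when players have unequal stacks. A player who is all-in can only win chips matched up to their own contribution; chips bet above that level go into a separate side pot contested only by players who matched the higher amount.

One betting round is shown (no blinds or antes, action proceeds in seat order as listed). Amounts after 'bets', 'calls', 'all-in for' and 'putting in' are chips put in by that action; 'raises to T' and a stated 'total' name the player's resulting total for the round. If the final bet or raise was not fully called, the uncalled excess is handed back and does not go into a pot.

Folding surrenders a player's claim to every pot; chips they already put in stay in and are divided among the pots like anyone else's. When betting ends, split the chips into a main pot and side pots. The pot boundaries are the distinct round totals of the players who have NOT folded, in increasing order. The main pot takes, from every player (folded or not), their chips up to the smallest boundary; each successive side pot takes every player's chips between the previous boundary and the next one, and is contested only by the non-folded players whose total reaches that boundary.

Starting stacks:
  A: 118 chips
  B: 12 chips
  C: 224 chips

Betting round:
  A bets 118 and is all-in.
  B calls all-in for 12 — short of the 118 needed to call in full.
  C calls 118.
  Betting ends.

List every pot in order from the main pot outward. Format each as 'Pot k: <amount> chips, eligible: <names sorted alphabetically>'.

Pot 1: 36 chips, eligible: A, B, C
Pot 2: 212 chips, eligible: A, C

Derivation:
Contributions: A=118, B=12, C=118
Pot levels (distinct totals of non-folded players): 12, 118
Layer 1-12: 12 each from A, B, C = 12*3 = 36 chips; eligible A, B, C
Layer 13-118: 106 each from A, C = 106*2 = 212 chips; eligible A, C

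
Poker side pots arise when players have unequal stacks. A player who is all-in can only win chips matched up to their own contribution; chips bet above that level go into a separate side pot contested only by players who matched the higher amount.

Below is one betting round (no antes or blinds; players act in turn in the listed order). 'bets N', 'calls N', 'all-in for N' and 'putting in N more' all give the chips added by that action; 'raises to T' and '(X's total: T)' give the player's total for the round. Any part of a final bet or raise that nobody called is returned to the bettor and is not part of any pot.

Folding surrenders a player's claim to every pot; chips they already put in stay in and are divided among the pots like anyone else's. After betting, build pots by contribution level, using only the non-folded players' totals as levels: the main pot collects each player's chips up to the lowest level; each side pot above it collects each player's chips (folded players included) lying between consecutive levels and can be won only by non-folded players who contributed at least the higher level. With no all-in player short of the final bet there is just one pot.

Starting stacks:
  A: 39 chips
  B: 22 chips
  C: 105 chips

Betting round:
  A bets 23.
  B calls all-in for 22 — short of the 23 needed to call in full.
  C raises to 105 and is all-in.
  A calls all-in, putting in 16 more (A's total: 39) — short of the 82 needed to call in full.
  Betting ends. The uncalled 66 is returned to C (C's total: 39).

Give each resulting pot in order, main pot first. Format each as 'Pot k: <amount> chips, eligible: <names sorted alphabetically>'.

Contributions (after 66 returned to C): A=39, B=22, C=39
Pot levels (distinct totals of non-folded players): 22, 39
Layer 1-22: 22 each from A, B, C = 22*3 = 66 chips; eligible A, B, C
Layer 23-39: 17 each from A, C = 17*2 = 34 chips; eligible A, C

Pot 1: 66 chips, eligible: A, B, C
Pot 2: 34 chips, eligible: A, C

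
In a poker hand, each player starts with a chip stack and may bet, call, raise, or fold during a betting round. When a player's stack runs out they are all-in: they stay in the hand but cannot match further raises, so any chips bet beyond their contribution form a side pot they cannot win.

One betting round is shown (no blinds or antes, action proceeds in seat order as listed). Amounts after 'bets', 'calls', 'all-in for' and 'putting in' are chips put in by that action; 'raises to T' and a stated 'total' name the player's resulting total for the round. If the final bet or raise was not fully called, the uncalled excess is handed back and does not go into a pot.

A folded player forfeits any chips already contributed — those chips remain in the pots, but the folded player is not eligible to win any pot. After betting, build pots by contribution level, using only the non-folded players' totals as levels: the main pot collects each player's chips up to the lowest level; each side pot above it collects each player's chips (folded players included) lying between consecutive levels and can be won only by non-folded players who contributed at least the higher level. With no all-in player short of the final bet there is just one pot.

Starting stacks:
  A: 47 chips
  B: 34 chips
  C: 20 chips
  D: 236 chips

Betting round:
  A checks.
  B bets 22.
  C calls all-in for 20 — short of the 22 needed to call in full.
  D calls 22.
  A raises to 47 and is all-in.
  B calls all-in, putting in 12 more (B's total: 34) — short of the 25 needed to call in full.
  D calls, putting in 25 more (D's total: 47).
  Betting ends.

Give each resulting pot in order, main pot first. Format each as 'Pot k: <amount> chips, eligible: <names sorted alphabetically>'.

Pot 1: 80 chips, eligible: A, B, C, D
Pot 2: 42 chips, eligible: A, B, D
Pot 3: 26 chips, eligible: A, D

Derivation:
Contributions: A=47, B=34, C=20, D=47
Pot levels (distinct totals of non-folded players): 20, 34, 47
Layer 1-20: 20 each from A, B, C, D = 20*4 = 80 chips; eligible A, B, C, D
Layer 21-34: 14 each from A, B, D = 14*3 = 42 chips; eligible A, B, D
Layer 35-47: 13 each from A, D = 13*2 = 26 chips; eligible A, D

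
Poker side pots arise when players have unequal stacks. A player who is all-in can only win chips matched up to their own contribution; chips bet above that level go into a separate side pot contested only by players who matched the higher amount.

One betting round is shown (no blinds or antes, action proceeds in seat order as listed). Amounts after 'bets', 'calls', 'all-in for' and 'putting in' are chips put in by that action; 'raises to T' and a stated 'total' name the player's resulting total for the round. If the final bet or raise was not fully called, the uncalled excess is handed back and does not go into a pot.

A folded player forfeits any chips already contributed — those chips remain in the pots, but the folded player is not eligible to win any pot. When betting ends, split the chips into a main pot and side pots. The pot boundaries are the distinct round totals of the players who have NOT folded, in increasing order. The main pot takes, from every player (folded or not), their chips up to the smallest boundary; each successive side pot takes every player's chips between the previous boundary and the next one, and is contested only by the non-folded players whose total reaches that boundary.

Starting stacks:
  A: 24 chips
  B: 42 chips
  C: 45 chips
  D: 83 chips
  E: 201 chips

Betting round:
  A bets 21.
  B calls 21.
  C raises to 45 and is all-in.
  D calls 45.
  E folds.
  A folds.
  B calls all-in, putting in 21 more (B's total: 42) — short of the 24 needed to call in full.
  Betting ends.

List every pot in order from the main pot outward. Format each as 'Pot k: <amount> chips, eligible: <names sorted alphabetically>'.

Pot 1: 147 chips, eligible: B, C, D
Pot 2: 6 chips, eligible: C, D

Derivation:
Contributions: A=21, B=42, C=45, D=45
Folded: A, E
Pot levels (distinct totals of non-folded players): 42, 45
Layer 1-42: A 21 + B 42 + C 42 + D 42 = 147 chips; eligible B, C, D
Layer 43-45: 3 each from C, D = 3*2 = 6 chips; eligible C, D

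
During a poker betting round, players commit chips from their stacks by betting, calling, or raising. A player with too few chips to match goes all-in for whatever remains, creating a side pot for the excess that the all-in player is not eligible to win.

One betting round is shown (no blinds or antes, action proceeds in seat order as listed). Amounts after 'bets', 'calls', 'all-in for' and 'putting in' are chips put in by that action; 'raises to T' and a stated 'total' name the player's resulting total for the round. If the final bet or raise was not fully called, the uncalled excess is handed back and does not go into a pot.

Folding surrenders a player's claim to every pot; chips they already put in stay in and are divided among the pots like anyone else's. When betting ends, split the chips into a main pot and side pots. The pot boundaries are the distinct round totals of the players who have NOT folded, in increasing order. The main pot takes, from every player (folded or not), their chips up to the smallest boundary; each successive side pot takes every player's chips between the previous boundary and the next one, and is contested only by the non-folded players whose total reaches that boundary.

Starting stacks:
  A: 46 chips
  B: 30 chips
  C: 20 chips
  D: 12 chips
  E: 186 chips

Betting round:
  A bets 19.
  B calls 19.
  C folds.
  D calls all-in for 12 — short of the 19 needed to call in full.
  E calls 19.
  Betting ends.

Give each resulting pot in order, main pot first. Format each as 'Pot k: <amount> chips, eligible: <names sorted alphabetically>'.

Pot 1: 48 chips, eligible: A, B, D, E
Pot 2: 21 chips, eligible: A, B, E

Derivation:
Contributions: A=19, B=19, D=12, E=19
Folded: C
Pot levels (distinct totals of non-folded players): 12, 19
Layer 1-12: 12 each from A, B, D, E = 12*4 = 48 chips; eligible A, B, D, E
Layer 13-19: 7 each from A, B, E = 7*3 = 21 chips; eligible A, B, E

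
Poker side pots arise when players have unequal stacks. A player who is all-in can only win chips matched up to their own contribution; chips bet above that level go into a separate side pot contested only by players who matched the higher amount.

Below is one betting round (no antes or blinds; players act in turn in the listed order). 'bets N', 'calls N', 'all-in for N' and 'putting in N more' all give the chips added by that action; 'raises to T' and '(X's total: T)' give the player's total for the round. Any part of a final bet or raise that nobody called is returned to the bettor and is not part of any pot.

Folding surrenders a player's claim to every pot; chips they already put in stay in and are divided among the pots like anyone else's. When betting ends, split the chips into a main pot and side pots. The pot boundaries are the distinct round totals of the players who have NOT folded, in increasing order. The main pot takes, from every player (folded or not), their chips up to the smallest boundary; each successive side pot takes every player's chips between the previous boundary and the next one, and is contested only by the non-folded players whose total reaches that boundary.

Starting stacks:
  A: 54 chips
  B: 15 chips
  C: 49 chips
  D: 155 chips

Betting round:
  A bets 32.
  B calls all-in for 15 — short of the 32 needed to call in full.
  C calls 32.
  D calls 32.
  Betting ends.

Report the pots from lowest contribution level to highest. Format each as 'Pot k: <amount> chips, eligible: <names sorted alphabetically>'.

Contributions: A=32, B=15, C=32, D=32
Pot levels (distinct totals of non-folded players): 15, 32
Layer 1-15: 15 each from A, B, C, D = 15*4 = 60 chips; eligible A, B, C, D
Layer 16-32: 17 each from A, C, D = 17*3 = 51 chips; eligible A, C, D

Pot 1: 60 chips, eligible: A, B, C, D
Pot 2: 51 chips, eligible: A, C, D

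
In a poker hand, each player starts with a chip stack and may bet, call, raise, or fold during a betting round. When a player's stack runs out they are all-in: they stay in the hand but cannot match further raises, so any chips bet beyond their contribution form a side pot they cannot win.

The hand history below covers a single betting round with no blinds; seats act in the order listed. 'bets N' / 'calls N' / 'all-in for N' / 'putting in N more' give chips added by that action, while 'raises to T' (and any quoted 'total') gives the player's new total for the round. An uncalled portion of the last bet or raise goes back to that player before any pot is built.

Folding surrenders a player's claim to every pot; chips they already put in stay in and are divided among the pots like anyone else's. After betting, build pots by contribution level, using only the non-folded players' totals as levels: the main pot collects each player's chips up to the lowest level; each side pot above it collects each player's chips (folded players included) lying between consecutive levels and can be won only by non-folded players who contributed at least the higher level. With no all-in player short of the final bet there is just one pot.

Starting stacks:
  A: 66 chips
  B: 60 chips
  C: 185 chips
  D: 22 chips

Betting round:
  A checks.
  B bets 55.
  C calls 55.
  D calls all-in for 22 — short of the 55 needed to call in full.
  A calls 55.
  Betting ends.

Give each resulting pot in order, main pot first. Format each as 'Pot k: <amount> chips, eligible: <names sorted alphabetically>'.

Pot 1: 88 chips, eligible: A, B, C, D
Pot 2: 99 chips, eligible: A, B, C

Derivation:
Contributions: A=55, B=55, C=55, D=22
Pot levels (distinct totals of non-folded players): 22, 55
Layer 1-22: 22 each from A, B, C, D = 22*4 = 88 chips; eligible A, B, C, D
Layer 23-55: 33 each from A, B, C = 33*3 = 99 chips; eligible A, B, C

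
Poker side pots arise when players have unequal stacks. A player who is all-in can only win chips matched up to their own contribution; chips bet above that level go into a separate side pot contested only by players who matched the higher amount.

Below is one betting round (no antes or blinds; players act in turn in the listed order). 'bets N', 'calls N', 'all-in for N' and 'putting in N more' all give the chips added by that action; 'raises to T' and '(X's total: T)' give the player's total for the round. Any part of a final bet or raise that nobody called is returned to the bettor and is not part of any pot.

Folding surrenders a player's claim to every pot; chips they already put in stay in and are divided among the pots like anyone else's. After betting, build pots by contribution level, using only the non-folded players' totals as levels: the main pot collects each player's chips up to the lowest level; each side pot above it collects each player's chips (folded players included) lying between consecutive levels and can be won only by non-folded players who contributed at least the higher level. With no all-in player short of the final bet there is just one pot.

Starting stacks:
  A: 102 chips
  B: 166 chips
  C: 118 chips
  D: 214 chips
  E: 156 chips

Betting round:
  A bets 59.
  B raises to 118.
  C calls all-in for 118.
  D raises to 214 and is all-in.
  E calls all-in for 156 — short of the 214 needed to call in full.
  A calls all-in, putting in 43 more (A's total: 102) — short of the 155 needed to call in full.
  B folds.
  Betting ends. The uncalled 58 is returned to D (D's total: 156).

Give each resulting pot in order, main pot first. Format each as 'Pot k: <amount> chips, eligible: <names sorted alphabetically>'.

Contributions (after 58 returned to D): A=102, B=118, C=118, D=156, E=156
Folded: B
Pot levels (distinct totals of non-folded players): 102, 118, 156
Layer 1-102: 102 each from A, B, C, D, E = 102*5 = 510 chips; eligible A, C, D, E
Layer 103-118: 16 each from B, C, D, E = 16*4 = 64 chips; eligible C, D, E
Layer 119-156: 38 each from D, E = 38*2 = 76 chips; eligible D, E

Pot 1: 510 chips, eligible: A, C, D, E
Pot 2: 64 chips, eligible: C, D, E
Pot 3: 76 chips, eligible: D, E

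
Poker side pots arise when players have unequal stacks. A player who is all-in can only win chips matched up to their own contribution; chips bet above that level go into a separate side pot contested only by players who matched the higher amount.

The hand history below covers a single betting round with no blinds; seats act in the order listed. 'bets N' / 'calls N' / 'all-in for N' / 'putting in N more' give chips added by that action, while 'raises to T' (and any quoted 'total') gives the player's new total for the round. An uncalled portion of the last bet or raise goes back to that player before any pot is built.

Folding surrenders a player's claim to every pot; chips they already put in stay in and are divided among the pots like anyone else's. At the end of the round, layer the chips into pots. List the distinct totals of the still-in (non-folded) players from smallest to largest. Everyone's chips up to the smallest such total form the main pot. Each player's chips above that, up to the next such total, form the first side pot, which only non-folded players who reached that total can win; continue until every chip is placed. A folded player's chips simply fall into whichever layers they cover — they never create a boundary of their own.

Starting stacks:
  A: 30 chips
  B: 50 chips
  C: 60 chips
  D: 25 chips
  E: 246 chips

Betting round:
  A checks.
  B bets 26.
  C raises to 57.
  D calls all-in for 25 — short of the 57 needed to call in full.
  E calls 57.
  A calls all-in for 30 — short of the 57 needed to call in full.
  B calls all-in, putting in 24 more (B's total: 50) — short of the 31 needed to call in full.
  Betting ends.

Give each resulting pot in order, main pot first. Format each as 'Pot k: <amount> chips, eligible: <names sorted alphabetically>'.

Contributions: A=30, B=50, C=57, D=25, E=57
Pot levels (distinct totals of non-folded players): 25, 30, 50, 57
Layer 1-25: 25 each from A, B, C, D, E = 25*5 = 125 chips; eligible A, B, C, D, E
Layer 26-30: 5 each from A, B, C, E = 5*4 = 20 chips; eligible A, B, C, E
Layer 31-50: 20 each from B, C, E = 20*3 = 60 chips; eligible B, C, E
Layer 51-57: 7 each from C, E = 7*2 = 14 chips; eligible C, E

Pot 1: 125 chips, eligible: A, B, C, D, E
Pot 2: 20 chips, eligible: A, B, C, E
Pot 3: 60 chips, eligible: B, C, E
Pot 4: 14 chips, eligible: C, E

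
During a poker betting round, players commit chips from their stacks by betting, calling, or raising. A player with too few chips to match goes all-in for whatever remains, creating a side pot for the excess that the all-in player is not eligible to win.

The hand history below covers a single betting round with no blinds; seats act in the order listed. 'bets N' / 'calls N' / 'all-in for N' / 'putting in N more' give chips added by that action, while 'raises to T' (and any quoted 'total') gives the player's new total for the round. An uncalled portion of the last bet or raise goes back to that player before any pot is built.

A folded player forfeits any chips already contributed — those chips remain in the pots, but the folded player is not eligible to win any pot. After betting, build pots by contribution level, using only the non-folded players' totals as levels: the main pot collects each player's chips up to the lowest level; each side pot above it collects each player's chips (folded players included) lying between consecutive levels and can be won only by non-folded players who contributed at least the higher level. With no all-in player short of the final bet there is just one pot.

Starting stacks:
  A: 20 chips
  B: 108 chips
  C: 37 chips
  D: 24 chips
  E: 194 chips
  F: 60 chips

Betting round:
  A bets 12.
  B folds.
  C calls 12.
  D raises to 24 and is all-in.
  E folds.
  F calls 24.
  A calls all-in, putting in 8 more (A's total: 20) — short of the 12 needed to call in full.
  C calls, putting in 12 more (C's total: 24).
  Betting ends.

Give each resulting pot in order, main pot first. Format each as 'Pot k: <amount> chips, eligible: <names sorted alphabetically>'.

Pot 1: 80 chips, eligible: A, C, D, F
Pot 2: 12 chips, eligible: C, D, F

Derivation:
Contributions: A=20, C=24, D=24, F=24
Folded: B, E
Pot levels (distinct totals of non-folded players): 20, 24
Layer 1-20: 20 each from A, C, D, F = 20*4 = 80 chips; eligible A, C, D, F
Layer 21-24: 4 each from C, D, F = 4*3 = 12 chips; eligible C, D, F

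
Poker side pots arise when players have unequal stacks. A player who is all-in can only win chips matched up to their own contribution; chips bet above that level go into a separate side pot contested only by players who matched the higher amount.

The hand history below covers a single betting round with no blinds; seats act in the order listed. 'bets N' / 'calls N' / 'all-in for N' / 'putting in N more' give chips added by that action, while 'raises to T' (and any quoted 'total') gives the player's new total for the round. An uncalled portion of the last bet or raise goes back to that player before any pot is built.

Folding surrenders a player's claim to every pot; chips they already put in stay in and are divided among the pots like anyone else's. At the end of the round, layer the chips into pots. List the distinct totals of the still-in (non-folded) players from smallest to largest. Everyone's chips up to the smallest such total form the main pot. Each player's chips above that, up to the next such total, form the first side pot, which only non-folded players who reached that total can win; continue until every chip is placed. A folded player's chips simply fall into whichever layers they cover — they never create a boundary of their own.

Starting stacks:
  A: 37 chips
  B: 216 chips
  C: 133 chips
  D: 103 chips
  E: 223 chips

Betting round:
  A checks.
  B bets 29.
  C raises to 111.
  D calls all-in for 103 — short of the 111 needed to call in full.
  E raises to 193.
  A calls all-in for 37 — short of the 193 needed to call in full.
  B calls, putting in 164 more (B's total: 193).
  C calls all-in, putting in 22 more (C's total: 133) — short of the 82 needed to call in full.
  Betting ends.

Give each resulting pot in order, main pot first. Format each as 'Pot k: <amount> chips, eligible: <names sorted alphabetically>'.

Contributions: A=37, B=193, C=133, D=103, E=193
Pot levels (distinct totals of non-folded players): 37, 103, 133, 193
Layer 1-37: 37 each from A, B, C, D, E = 37*5 = 185 chips; eligible A, B, C, D, E
Layer 38-103: 66 each from B, C, D, E = 66*4 = 264 chips; eligible B, C, D, E
Layer 104-133: 30 each from B, C, E = 30*3 = 90 chips; eligible B, C, E
Layer 134-193: 60 each from B, E = 60*2 = 120 chips; eligible B, E

Pot 1: 185 chips, eligible: A, B, C, D, E
Pot 2: 264 chips, eligible: B, C, D, E
Pot 3: 90 chips, eligible: B, C, E
Pot 4: 120 chips, eligible: B, E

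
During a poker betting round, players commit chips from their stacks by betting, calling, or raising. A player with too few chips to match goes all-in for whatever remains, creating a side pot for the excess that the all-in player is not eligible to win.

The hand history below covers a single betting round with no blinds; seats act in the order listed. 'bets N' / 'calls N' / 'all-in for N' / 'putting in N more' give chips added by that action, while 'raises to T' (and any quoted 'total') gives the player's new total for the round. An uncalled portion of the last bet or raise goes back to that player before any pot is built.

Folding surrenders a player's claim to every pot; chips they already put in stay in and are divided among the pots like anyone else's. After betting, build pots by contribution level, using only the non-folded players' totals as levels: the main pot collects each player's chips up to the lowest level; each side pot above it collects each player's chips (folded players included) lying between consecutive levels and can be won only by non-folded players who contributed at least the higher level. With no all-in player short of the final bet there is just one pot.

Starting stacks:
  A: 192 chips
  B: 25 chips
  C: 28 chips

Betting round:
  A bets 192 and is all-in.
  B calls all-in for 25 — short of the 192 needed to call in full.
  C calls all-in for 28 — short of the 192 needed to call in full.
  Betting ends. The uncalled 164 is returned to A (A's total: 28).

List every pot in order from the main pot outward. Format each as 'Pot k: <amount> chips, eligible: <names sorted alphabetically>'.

Pot 1: 75 chips, eligible: A, B, C
Pot 2: 6 chips, eligible: A, C

Derivation:
Contributions (after 164 returned to A): A=28, B=25, C=28
Pot levels (distinct totals of non-folded players): 25, 28
Layer 1-25: 25 each from A, B, C = 25*3 = 75 chips; eligible A, B, C
Layer 26-28: 3 each from A, C = 3*2 = 6 chips; eligible A, C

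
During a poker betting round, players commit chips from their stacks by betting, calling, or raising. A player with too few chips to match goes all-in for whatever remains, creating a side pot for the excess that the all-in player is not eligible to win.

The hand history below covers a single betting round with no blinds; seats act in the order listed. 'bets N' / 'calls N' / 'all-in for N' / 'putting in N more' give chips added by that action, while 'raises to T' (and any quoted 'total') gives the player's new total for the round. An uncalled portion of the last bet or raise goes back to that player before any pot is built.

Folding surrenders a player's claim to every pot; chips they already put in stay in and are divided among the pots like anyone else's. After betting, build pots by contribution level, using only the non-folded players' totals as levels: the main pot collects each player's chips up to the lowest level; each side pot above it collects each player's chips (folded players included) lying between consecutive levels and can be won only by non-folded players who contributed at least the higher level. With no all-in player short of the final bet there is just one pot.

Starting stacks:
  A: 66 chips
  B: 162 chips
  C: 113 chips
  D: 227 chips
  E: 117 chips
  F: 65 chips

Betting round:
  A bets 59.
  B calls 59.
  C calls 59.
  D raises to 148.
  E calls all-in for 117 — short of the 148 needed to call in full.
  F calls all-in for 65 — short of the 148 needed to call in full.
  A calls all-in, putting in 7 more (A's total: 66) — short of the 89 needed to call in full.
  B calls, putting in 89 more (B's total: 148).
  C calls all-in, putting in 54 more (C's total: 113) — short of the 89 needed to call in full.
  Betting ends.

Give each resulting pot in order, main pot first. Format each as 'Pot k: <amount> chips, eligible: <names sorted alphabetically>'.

Pot 1: 390 chips, eligible: A, B, C, D, E, F
Pot 2: 5 chips, eligible: A, B, C, D, E
Pot 3: 188 chips, eligible: B, C, D, E
Pot 4: 12 chips, eligible: B, D, E
Pot 5: 62 chips, eligible: B, D

Derivation:
Contributions: A=66, B=148, C=113, D=148, E=117, F=65
Pot levels (distinct totals of non-folded players): 65, 66, 113, 117, 148
Layer 1-65: 65 each from A, B, C, D, E, F = 65*6 = 390 chips; eligible A, B, C, D, E, F
Layer 66-66: 1 each from A, B, C, D, E = 1*5 = 5 chips; eligible A, B, C, D, E
Layer 67-113: 47 each from B, C, D, E = 47*4 = 188 chips; eligible B, C, D, E
Layer 114-117: 4 each from B, D, E = 4*3 = 12 chips; eligible B, D, E
Layer 118-148: 31 each from B, D = 31*2 = 62 chips; eligible B, D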